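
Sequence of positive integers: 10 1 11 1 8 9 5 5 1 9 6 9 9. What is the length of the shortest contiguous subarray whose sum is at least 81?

13

add 10: running sum 10 < 81
add 1: running sum 11 < 81
add 11: running sum 22 < 81
add 1: running sum 23 < 81
add 8: running sum 31 < 81
add 9: running sum 40 < 81
add 5: running sum 45 < 81
add 5: running sum 50 < 81
add 1: running sum 51 < 81
add 9: running sum 60 < 81
add 6: running sum 66 < 81
add 9: running sum 75 < 81
add 9: shortest ending here [10, 1, 11, 1, 8, 9, 5, 5, 1, 9, 6, 9, 9] sum 84, len 13
Shortest qualifying length: 13.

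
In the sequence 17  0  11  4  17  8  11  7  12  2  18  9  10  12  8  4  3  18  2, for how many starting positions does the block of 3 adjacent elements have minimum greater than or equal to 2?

15

(17, 0, 11) → min 0
(0, 11, 4) → min 0
(11, 4, 17) → min 4  ≥ 2 ✓
(4, 17, 8) → min 4  ≥ 2 ✓
(17, 8, 11) → min 8  ≥ 2 ✓
(8, 11, 7) → min 7  ≥ 2 ✓
(11, 7, 12) → min 7  ≥ 2 ✓
(7, 12, 2) → min 2  ≥ 2 ✓
(12, 2, 18) → min 2  ≥ 2 ✓
(2, 18, 9) → min 2  ≥ 2 ✓
(18, 9, 10) → min 9  ≥ 2 ✓
(9, 10, 12) → min 9  ≥ 2 ✓
(10, 12, 8) → min 8  ≥ 2 ✓
(12, 8, 4) → min 4  ≥ 2 ✓
(8, 4, 3) → min 3  ≥ 2 ✓
(4, 3, 18) → min 3  ≥ 2 ✓
(3, 18, 2) → min 2  ≥ 2 ✓
15 windows satisfy the condition.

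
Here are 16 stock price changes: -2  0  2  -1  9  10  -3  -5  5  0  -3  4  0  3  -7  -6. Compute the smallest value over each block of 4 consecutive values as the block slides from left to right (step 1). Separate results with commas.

-2 0 2 -1 → min -2
0 2 -1 9 → min -1
2 -1 9 10 → min -1
-1 9 10 -3 → min -3
9 10 -3 -5 → min -5
10 -3 -5 5 → min -5
-3 -5 5 0 → min -5
-5 5 0 -3 → min -5
5 0 -3 4 → min -3
0 -3 4 0 → min -3
-3 4 0 3 → min -3
4 0 3 -7 → min -7
0 3 -7 -6 → min -7

-2, -1, -1, -3, -5, -5, -5, -5, -3, -3, -3, -7, -7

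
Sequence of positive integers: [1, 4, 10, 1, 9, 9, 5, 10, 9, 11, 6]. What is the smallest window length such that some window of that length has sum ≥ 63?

8

add 1: running sum 1 < 63
add 4: running sum 5 < 63
add 10: running sum 15 < 63
add 1: running sum 16 < 63
add 9: running sum 25 < 63
add 9: running sum 34 < 63
add 5: running sum 39 < 63
add 10: running sum 49 < 63
add 9: running sum 58 < 63
add 11: shortest ending here [10, 1, 9, 9, 5, 10, 9, 11] sum 64, len 8
add 6: shortest ending here [10, 1, 9, 9, 5, 10, 9, 11, 6] sum 70, len 9
Shortest qualifying length: 8.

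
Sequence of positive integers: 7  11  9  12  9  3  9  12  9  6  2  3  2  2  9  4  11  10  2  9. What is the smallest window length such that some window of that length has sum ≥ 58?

7

add 7: running sum 7 < 58
add 11: running sum 18 < 58
add 9: running sum 27 < 58
add 12: running sum 39 < 58
add 9: running sum 48 < 58
add 3: running sum 51 < 58
end 6: [7, 11, 9, 12, 9, 3, 9] sum 60, len 7
end 7: [11, 9, 12, 9, 3, 9, 12] sum 65, len 7
end 8: [9, 12, 9, 3, 9, 12, 9] sum 63, len 7
end 9: [12, 9, 3, 9, 12, 9, 6] sum 60, len 7
end 10: [12, 9, 3, 9, 12, 9, 6, 2] sum 62, len 8
end 11: [12, 9, 3, 9, 12, 9, 6, 2, 3] sum 65, len 9
end 12: [12, 9, 3, 9, 12, 9, 6, 2, 3, 2] sum 67, len 10
end 13: [12, 9, 3, 9, 12, 9, 6, 2, 3, 2, 2] sum 69, len 11
end 14: [9, 3, 9, 12, 9, 6, 2, 3, 2, 2, 9] sum 66, len 11
end 15: [9, 12, 9, 6, 2, 3, 2, 2, 9, 4] sum 58, len 10
end 16: [12, 9, 6, 2, 3, 2, 2, 9, 4, 11] sum 60, len 10
end 17: [9, 6, 2, 3, 2, 2, 9, 4, 11, 10] sum 58, len 10
end 18: [9, 6, 2, 3, 2, 2, 9, 4, 11, 10, 2] sum 60, len 11
end 19: [6, 2, 3, 2, 2, 9, 4, 11, 10, 2, 9] sum 60, len 11
Shortest qualifying length: 7.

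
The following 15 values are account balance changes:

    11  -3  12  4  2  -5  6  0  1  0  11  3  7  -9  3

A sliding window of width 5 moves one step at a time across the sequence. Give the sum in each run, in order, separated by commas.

11 -3 12 4 2 → sum 26
-3 12 4 2 -5 → sum 10
12 4 2 -5 6 → sum 19
4 2 -5 6 0 → sum 7
2 -5 6 0 1 → sum 4
-5 6 0 1 0 → sum 2
6 0 1 0 11 → sum 18
0 1 0 11 3 → sum 15
1 0 11 3 7 → sum 22
0 11 3 7 -9 → sum 12
11 3 7 -9 3 → sum 15

26, 10, 19, 7, 4, 2, 18, 15, 22, 12, 15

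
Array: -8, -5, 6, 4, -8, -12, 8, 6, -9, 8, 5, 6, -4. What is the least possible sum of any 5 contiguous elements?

(-8, -5, 6, 4, -8) → sum -11
(-5, 6, 4, -8, -12) → sum -15
(6, 4, -8, -12, 8) → sum -2
(4, -8, -12, 8, 6) → sum -2
(-8, -12, 8, 6, -9) → sum -15
(-12, 8, 6, -9, 8) → sum 1
(8, 6, -9, 8, 5) → sum 18
(6, -9, 8, 5, 6) → sum 16
(-9, 8, 5, 6, -4) → sum 6
Least of these is -15.

-15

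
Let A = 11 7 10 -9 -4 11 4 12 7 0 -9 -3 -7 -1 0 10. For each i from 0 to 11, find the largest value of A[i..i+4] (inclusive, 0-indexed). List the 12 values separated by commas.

Sliding a size-5 window across the 16 values:
[11, 7, 10, -9, -4] → max 11
[7, 10, -9, -4, 11] → max 11
[10, -9, -4, 11, 4] → max 11
[-9, -4, 11, 4, 12] → max 12
[-4, 11, 4, 12, 7] → max 12
[11, 4, 12, 7, 0] → max 12
[4, 12, 7, 0, -9] → max 12
[12, 7, 0, -9, -3] → max 12
[7, 0, -9, -3, -7] → max 7
[0, -9, -3, -7, -1] → max 0
[-9, -3, -7, -1, 0] → max 0
[-3, -7, -1, 0, 10] → max 10

11, 11, 11, 12, 12, 12, 12, 12, 7, 0, 0, 10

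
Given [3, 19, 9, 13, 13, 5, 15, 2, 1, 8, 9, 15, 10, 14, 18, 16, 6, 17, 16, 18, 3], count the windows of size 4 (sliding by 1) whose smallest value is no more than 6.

(3, 19, 9, 13) → min 3  ≤ 6 ✓
(19, 9, 13, 13) → min 9
(9, 13, 13, 5) → min 5  ≤ 6 ✓
(13, 13, 5, 15) → min 5  ≤ 6 ✓
(13, 5, 15, 2) → min 2  ≤ 6 ✓
(5, 15, 2, 1) → min 1  ≤ 6 ✓
(15, 2, 1, 8) → min 1  ≤ 6 ✓
(2, 1, 8, 9) → min 1  ≤ 6 ✓
(1, 8, 9, 15) → min 1  ≤ 6 ✓
(8, 9, 15, 10) → min 8
(9, 15, 10, 14) → min 9
(15, 10, 14, 18) → min 10
(10, 14, 18, 16) → min 10
(14, 18, 16, 6) → min 6  ≤ 6 ✓
(18, 16, 6, 17) → min 6  ≤ 6 ✓
(16, 6, 17, 16) → min 6  ≤ 6 ✓
(6, 17, 16, 18) → min 6  ≤ 6 ✓
(17, 16, 18, 3) → min 3  ≤ 6 ✓
13 windows satisfy the condition.

13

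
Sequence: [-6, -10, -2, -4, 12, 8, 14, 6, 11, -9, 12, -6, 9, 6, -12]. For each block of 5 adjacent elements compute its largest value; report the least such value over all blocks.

Each size-5 window and its max:
(-6, -10, -2, -4, 12) → max 12
(-10, -2, -4, 12, 8) → max 12
(-2, -4, 12, 8, 14) → max 14
(-4, 12, 8, 14, 6) → max 14
(12, 8, 14, 6, 11) → max 14
(8, 14, 6, 11, -9) → max 14
(14, 6, 11, -9, 12) → max 14
(6, 11, -9, 12, -6) → max 12
(11, -9, 12, -6, 9) → max 12
(-9, 12, -6, 9, 6) → max 12
(12, -6, 9, 6, -12) → max 12
Least of these is 12.

12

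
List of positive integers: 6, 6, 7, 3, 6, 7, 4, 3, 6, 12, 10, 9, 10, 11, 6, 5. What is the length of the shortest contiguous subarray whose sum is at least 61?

7

add 6: running sum 6 < 61
add 6: running sum 12 < 61
add 7: running sum 19 < 61
add 3: running sum 22 < 61
add 6: running sum 28 < 61
add 7: running sum 35 < 61
add 4: running sum 39 < 61
add 3: running sum 42 < 61
add 6: running sum 48 < 61
add 12: running sum 60 < 61
end 10: [6, 7, 3, 6, 7, 4, 3, 6, 12, 10] sum 64, len 10
end 11: [7, 3, 6, 7, 4, 3, 6, 12, 10, 9] sum 67, len 10
end 12: [7, 4, 3, 6, 12, 10, 9, 10] sum 61, len 8
end 13: [3, 6, 12, 10, 9, 10, 11] sum 61, len 7
end 14: [6, 12, 10, 9, 10, 11, 6] sum 64, len 7
end 15: [12, 10, 9, 10, 11, 6, 5] sum 63, len 7
Shortest qualifying length: 7.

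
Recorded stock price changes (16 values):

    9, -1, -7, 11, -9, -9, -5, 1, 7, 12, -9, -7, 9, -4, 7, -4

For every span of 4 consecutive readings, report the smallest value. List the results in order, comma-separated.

-7, -9, -9, -9, -9, -9, -5, -9, -9, -9, -9, -7, -4

(9, -1, -7, 11) → min -7
(-1, -7, 11, -9) → min -9
(-7, 11, -9, -9) → min -9
(11, -9, -9, -5) → min -9
(-9, -9, -5, 1) → min -9
(-9, -5, 1, 7) → min -9
(-5, 1, 7, 12) → min -5
(1, 7, 12, -9) → min -9
(7, 12, -9, -7) → min -9
(12, -9, -7, 9) → min -9
(-9, -7, 9, -4) → min -9
(-7, 9, -4, 7) → min -7
(9, -4, 7, -4) → min -4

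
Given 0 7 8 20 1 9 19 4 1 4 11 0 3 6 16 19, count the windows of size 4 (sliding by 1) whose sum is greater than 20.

0 7 8 20 → sum 35  > 20 ✓
7 8 20 1 → sum 36  > 20 ✓
8 20 1 9 → sum 38  > 20 ✓
20 1 9 19 → sum 49  > 20 ✓
1 9 19 4 → sum 33  > 20 ✓
9 19 4 1 → sum 33  > 20 ✓
19 4 1 4 → sum 28  > 20 ✓
4 1 4 11 → sum 20
1 4 11 0 → sum 16
4 11 0 3 → sum 18
11 0 3 6 → sum 20
0 3 6 16 → sum 25  > 20 ✓
3 6 16 19 → sum 44  > 20 ✓
9 windows satisfy the condition.

9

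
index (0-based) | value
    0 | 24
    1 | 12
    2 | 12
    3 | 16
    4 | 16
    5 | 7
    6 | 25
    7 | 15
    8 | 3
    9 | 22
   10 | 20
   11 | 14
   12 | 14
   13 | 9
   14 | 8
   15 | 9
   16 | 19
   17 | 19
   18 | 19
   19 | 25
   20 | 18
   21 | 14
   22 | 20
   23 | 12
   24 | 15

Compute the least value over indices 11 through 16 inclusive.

8

Elements at indices 11..16: 14, 14, 9, 8, 9, 19
min(14, 14, 9, 8, 9, 19) = 8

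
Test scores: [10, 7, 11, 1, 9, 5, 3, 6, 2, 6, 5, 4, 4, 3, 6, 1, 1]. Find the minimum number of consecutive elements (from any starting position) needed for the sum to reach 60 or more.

10

Extend right; whenever the sum reaches 60, record the length and shrink from the left:
add 10: running sum 10 < 60
add 7: running sum 17 < 60
add 11: running sum 28 < 60
add 1: running sum 29 < 60
add 9: running sum 38 < 60
add 5: running sum 43 < 60
add 3: running sum 46 < 60
add 6: running sum 52 < 60
add 2: running sum 54 < 60
add 6: shortest ending here [10, 7, 11, 1, 9, 5, 3, 6, 2, 6] sum 60, len 10
add 5: shortest ending here [10, 7, 11, 1, 9, 5, 3, 6, 2, 6, 5] sum 65, len 11
add 4: shortest ending here [10, 7, 11, 1, 9, 5, 3, 6, 2, 6, 5, 4] sum 69, len 12
add 4: shortest ending here [7, 11, 1, 9, 5, 3, 6, 2, 6, 5, 4, 4] sum 63, len 12
add 3: shortest ending here [7, 11, 1, 9, 5, 3, 6, 2, 6, 5, 4, 4, 3] sum 66, len 13
add 6: shortest ending here [11, 1, 9, 5, 3, 6, 2, 6, 5, 4, 4, 3, 6] sum 65, len 13
add 1: shortest ending here [11, 1, 9, 5, 3, 6, 2, 6, 5, 4, 4, 3, 6, 1] sum 66, len 14
add 1: shortest ending here [11, 1, 9, 5, 3, 6, 2, 6, 5, 4, 4, 3, 6, 1, 1] sum 67, len 15
Shortest qualifying length: 10.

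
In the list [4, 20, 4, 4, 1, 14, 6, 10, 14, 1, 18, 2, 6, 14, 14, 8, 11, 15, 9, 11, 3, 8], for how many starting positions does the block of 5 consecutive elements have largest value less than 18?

(4, 20, 4, 4, 1) → max 20
(20, 4, 4, 1, 14) → max 20
(4, 4, 1, 14, 6) → max 14  < 18 ✓
(4, 1, 14, 6, 10) → max 14  < 18 ✓
(1, 14, 6, 10, 14) → max 14  < 18 ✓
(14, 6, 10, 14, 1) → max 14  < 18 ✓
(6, 10, 14, 1, 18) → max 18
(10, 14, 1, 18, 2) → max 18
(14, 1, 18, 2, 6) → max 18
(1, 18, 2, 6, 14) → max 18
(18, 2, 6, 14, 14) → max 18
(2, 6, 14, 14, 8) → max 14  < 18 ✓
(6, 14, 14, 8, 11) → max 14  < 18 ✓
(14, 14, 8, 11, 15) → max 15  < 18 ✓
(14, 8, 11, 15, 9) → max 15  < 18 ✓
(8, 11, 15, 9, 11) → max 15  < 18 ✓
(11, 15, 9, 11, 3) → max 15  < 18 ✓
(15, 9, 11, 3, 8) → max 15  < 18 ✓
11 windows satisfy the condition.

11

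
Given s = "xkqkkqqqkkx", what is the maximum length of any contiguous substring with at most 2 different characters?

add x: window [x] (1 distinct), len 1
add k: window [x, k] (2 distinct), len 2
add q: window [k, q] (2 distinct), len 2
add k: window [k, q, k] (2 distinct), len 3
add k: window [k, q, k, k] (2 distinct), len 4
add q: window [k, q, k, k, q] (2 distinct), len 5
add q: window [k, q, k, k, q, q] (2 distinct), len 6
add q: window [k, q, k, k, q, q, q] (2 distinct), len 7
add k: window [k, q, k, k, q, q, q, k] (2 distinct), len 8
add k: window [k, q, k, k, q, q, q, k, k] (2 distinct), len 9
add x: window [k, k, x] (2 distinct), len 3
Longest length with ≤2 distinct: 9.

9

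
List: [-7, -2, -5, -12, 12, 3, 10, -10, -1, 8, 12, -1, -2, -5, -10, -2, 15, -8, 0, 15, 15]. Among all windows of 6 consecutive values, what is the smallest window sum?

(-7, -2, -5, -12, 12, 3) → sum -11
(-2, -5, -12, 12, 3, 10) → sum 6
(-5, -12, 12, 3, 10, -10) → sum -2
(-12, 12, 3, 10, -10, -1) → sum 2
(12, 3, 10, -10, -1, 8) → sum 22
(3, 10, -10, -1, 8, 12) → sum 22
(10, -10, -1, 8, 12, -1) → sum 18
(-10, -1, 8, 12, -1, -2) → sum 6
(-1, 8, 12, -1, -2, -5) → sum 11
(8, 12, -1, -2, -5, -10) → sum 2
(12, -1, -2, -5, -10, -2) → sum -8
(-1, -2, -5, -10, -2, 15) → sum -5
(-2, -5, -10, -2, 15, -8) → sum -12
(-5, -10, -2, 15, -8, 0) → sum -10
(-10, -2, 15, -8, 0, 15) → sum 10
(-2, 15, -8, 0, 15, 15) → sum 35
Smallest of these is -12.

-12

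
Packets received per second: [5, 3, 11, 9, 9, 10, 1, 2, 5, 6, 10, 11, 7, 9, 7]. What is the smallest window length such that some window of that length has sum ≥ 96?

Extend right; whenever the sum reaches 96, record the length and shrink from the left:
add 5: running sum 5 < 96
add 3: running sum 8 < 96
add 11: running sum 19 < 96
add 9: running sum 28 < 96
add 9: running sum 37 < 96
add 10: running sum 47 < 96
add 1: running sum 48 < 96
add 2: running sum 50 < 96
add 5: running sum 55 < 96
add 6: running sum 61 < 96
add 10: running sum 71 < 96
add 11: running sum 82 < 96
add 7: running sum 89 < 96
end 13: [5, 3, 11, 9, 9, 10, 1, 2, 5, 6, 10, 11, 7, 9] sum 98, len 14
end 14: [11, 9, 9, 10, 1, 2, 5, 6, 10, 11, 7, 9, 7] sum 97, len 13
Shortest qualifying length: 13.

13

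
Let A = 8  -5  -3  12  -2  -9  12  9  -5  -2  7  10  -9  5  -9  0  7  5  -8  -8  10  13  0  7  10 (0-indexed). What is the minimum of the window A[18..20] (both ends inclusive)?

-8

Elements at indices 18..20: -8, -8, 10
min(-8, -8, 10) = -8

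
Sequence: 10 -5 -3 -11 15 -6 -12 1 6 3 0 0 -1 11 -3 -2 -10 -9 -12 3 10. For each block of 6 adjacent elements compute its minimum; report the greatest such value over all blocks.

-1

Window mins for each of the 16 positions:
[10, -5, -3, -11, 15, -6] → min -11
[-5, -3, -11, 15, -6, -12] → min -12
[-3, -11, 15, -6, -12, 1] → min -12
[-11, 15, -6, -12, 1, 6] → min -12
[15, -6, -12, 1, 6, 3] → min -12
[-6, -12, 1, 6, 3, 0] → min -12
[-12, 1, 6, 3, 0, 0] → min -12
[1, 6, 3, 0, 0, -1] → min -1
[6, 3, 0, 0, -1, 11] → min -1
[3, 0, 0, -1, 11, -3] → min -3
[0, 0, -1, 11, -3, -2] → min -3
[0, -1, 11, -3, -2, -10] → min -10
[-1, 11, -3, -2, -10, -9] → min -10
[11, -3, -2, -10, -9, -12] → min -12
[-3, -2, -10, -9, -12, 3] → min -12
[-2, -10, -9, -12, 3, 10] → min -12
Greatest of these is -1.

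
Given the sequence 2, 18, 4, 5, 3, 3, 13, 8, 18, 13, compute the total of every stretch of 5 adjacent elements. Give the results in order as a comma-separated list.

32, 33, 28, 32, 45, 55

Sliding a size-5 window across the 10 values:
(2, 18, 4, 5, 3) → sum 32
(18, 4, 5, 3, 3) → sum 33
(4, 5, 3, 3, 13) → sum 28
(5, 3, 3, 13, 8) → sum 32
(3, 3, 13, 8, 18) → sum 45
(3, 13, 8, 18, 13) → sum 55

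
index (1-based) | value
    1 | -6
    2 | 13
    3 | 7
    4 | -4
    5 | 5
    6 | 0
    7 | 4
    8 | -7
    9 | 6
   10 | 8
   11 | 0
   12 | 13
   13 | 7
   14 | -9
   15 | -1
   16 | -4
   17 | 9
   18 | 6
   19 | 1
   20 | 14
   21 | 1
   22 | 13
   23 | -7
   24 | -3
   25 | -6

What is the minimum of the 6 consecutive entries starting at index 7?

-7

Elements at indices 7..12: 4, -7, 6, 8, 0, 13
min(4, -7, 6, 8, 0, 13) = -7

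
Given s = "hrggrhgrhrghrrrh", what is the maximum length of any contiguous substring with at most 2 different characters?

Extend right; when distinct count exceeds 2, shrink from the left:
add h: window [h] (1 distinct), len 1
add r: window [h, r] (2 distinct), len 2
add g: window [r, g] (2 distinct), len 2
add g: window [r, g, g] (2 distinct), len 3
add r: window [r, g, g, r] (2 distinct), len 4
add h: window [r, h] (2 distinct), len 2
add g: window [h, g] (2 distinct), len 2
add r: window [g, r] (2 distinct), len 2
add h: window [r, h] (2 distinct), len 2
add r: window [r, h, r] (2 distinct), len 3
add g: window [r, g] (2 distinct), len 2
add h: window [g, h] (2 distinct), len 2
add r: window [h, r] (2 distinct), len 2
add r: window [h, r, r] (2 distinct), len 3
add r: window [h, r, r, r] (2 distinct), len 4
add h: window [h, r, r, r, h] (2 distinct), len 5
Longest length with ≤2 distinct: 5.

5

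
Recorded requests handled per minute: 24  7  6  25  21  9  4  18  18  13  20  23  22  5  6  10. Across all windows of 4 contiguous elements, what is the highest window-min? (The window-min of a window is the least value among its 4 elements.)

Window mins for each of the 13 positions:
(24, 7, 6, 25) → min 6
(7, 6, 25, 21) → min 6
(6, 25, 21, 9) → min 6
(25, 21, 9, 4) → min 4
(21, 9, 4, 18) → min 4
(9, 4, 18, 18) → min 4
(4, 18, 18, 13) → min 4
(18, 18, 13, 20) → min 13
(18, 13, 20, 23) → min 13
(13, 20, 23, 22) → min 13
(20, 23, 22, 5) → min 5
(23, 22, 5, 6) → min 5
(22, 5, 6, 10) → min 5
Highest of these is 13.

13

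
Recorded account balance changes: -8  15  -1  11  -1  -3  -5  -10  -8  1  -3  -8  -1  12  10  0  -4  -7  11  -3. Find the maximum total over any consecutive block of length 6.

22

Window sums for each of the 15 positions:
(-8, 15, -1, 11, -1, -3) → sum 13
(15, -1, 11, -1, -3, -5) → sum 16
(-1, 11, -1, -3, -5, -10) → sum -9
(11, -1, -3, -5, -10, -8) → sum -16
(-1, -3, -5, -10, -8, 1) → sum -26
(-3, -5, -10, -8, 1, -3) → sum -28
(-5, -10, -8, 1, -3, -8) → sum -33
(-10, -8, 1, -3, -8, -1) → sum -29
(-8, 1, -3, -8, -1, 12) → sum -7
(1, -3, -8, -1, 12, 10) → sum 11
(-3, -8, -1, 12, 10, 0) → sum 10
(-8, -1, 12, 10, 0, -4) → sum 9
(-1, 12, 10, 0, -4, -7) → sum 10
(12, 10, 0, -4, -7, 11) → sum 22
(10, 0, -4, -7, 11, -3) → sum 7
Maximum of these is 22.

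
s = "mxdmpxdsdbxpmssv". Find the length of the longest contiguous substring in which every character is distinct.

6

add m: [m] len 1
add x: [m, x] len 2
add d: [m, x, d] len 3
add m (repeat m, move left end past it): [x, d, m] len 3
add p: [x, d, m, p] len 4
add x (repeat x, move left end past it): [d, m, p, x] len 4
add d (repeat d, move left end past it): [m, p, x, d] len 4
add s: [m, p, x, d, s] len 5
add d (repeat d, move left end past it): [s, d] len 2
add b: [s, d, b] len 3
add x: [s, d, b, x] len 4
add p: [s, d, b, x, p] len 5
add m: [s, d, b, x, p, m] len 6
add s (repeat s, move left end past it): [d, b, x, p, m, s] len 6
add s (repeat s, move left end past it): [s] len 1
add v: [s, v] len 2
Longest all-distinct length: 6.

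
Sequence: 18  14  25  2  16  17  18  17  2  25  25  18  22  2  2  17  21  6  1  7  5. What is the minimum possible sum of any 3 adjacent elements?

Each size-3 window and its sum:
18 14 25 → sum 57
14 25 2 → sum 41
25 2 16 → sum 43
2 16 17 → sum 35
16 17 18 → sum 51
17 18 17 → sum 52
18 17 2 → sum 37
17 2 25 → sum 44
2 25 25 → sum 52
25 25 18 → sum 68
25 18 22 → sum 65
18 22 2 → sum 42
22 2 2 → sum 26
2 2 17 → sum 21
2 17 21 → sum 40
17 21 6 → sum 44
21 6 1 → sum 28
6 1 7 → sum 14
1 7 5 → sum 13
Minimum of these is 13.

13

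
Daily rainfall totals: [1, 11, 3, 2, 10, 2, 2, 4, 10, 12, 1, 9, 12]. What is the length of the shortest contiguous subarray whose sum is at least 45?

Extend right; whenever the sum reaches 45, record the length and shrink from the left:
add 1: running sum 1 < 45
add 11: running sum 12 < 45
add 3: running sum 15 < 45
add 2: running sum 17 < 45
add 10: running sum 27 < 45
add 2: running sum 29 < 45
add 2: running sum 31 < 45
add 4: running sum 35 < 45
end 8: [1, 11, 3, 2, 10, 2, 2, 4, 10] sum 45, len 9
end 9: [3, 2, 10, 2, 2, 4, 10, 12] sum 45, len 8
end 10: [3, 2, 10, 2, 2, 4, 10, 12, 1] sum 46, len 9
end 11: [10, 2, 2, 4, 10, 12, 1, 9] sum 50, len 8
end 12: [4, 10, 12, 1, 9, 12] sum 48, len 6
Shortest qualifying length: 6.

6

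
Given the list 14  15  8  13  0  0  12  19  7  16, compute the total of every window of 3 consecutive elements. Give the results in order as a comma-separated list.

Sliding a size-3 window across the 10 values:
14 15 8 → sum 37
15 8 13 → sum 36
8 13 0 → sum 21
13 0 0 → sum 13
0 0 12 → sum 12
0 12 19 → sum 31
12 19 7 → sum 38
19 7 16 → sum 42

37, 36, 21, 13, 12, 31, 38, 42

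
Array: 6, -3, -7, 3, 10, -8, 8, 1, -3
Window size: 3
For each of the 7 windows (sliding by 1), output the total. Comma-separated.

-4, -7, 6, 5, 10, 1, 6

6 -3 -7 → sum -4
-3 -7 3 → sum -7
-7 3 10 → sum 6
3 10 -8 → sum 5
10 -8 8 → sum 10
-8 8 1 → sum 1
8 1 -3 → sum 6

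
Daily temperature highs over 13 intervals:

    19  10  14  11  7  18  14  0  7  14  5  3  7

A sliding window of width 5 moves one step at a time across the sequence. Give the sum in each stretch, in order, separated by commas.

Sliding a size-5 window across the 13 values:
19 10 14 11 7 → sum 61
10 14 11 7 18 → sum 60
14 11 7 18 14 → sum 64
11 7 18 14 0 → sum 50
7 18 14 0 7 → sum 46
18 14 0 7 14 → sum 53
14 0 7 14 5 → sum 40
0 7 14 5 3 → sum 29
7 14 5 3 7 → sum 36

61, 60, 64, 50, 46, 53, 40, 29, 36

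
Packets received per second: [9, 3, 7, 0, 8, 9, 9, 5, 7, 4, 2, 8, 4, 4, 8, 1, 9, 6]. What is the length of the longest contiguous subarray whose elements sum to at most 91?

Extend to the right; shrink from the left whenever the sum exceeds 91:
[9] sum 9 len 1
[9, 3] sum 12 len 2
[9, 3, 7] sum 19 len 3
[9, 3, 7, 0] sum 19 len 4
[9, 3, 7, 0, 8] sum 27 len 5
[9, 3, 7, 0, 8, 9] sum 36 len 6
[9, 3, 7, 0, 8, 9, 9] sum 45 len 7
[9, 3, 7, 0, 8, 9, 9, 5] sum 50 len 8
[9, 3, 7, 0, 8, 9, 9, 5, 7] sum 57 len 9
[9, 3, 7, 0, 8, 9, 9, 5, 7, 4] sum 61 len 10
[9, 3, 7, 0, 8, 9, 9, 5, 7, 4, 2] sum 63 len 11
[9, 3, 7, 0, 8, 9, 9, 5, 7, 4, 2, 8] sum 71 len 12
[9, 3, 7, 0, 8, 9, 9, 5, 7, 4, 2, 8, 4] sum 75 len 13
[9, 3, 7, 0, 8, 9, 9, 5, 7, 4, 2, 8, 4, 4] sum 79 len 14
[9, 3, 7, 0, 8, 9, 9, 5, 7, 4, 2, 8, 4, 4, 8] sum 87 len 15
[9, 3, 7, 0, 8, 9, 9, 5, 7, 4, 2, 8, 4, 4, 8, 1] sum 88 len 16
[3, 7, 0, 8, 9, 9, 5, 7, 4, 2, 8, 4, 4, 8, 1, 9] sum 88 len 16
[7, 0, 8, 9, 9, 5, 7, 4, 2, 8, 4, 4, 8, 1, 9, 6] sum 91 len 16
Longest length seen: 16.

16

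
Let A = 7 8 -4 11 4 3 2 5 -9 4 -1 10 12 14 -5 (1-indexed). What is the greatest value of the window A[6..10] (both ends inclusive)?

Elements at indices 6..10: 3, 2, 5, -9, 4
max(3, 2, 5, -9, 4) = 5

5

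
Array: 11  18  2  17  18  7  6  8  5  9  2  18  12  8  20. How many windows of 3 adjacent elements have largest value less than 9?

2

(11, 18, 2) → max 18
(18, 2, 17) → max 18
(2, 17, 18) → max 18
(17, 18, 7) → max 18
(18, 7, 6) → max 18
(7, 6, 8) → max 8  < 9 ✓
(6, 8, 5) → max 8  < 9 ✓
(8, 5, 9) → max 9
(5, 9, 2) → max 9
(9, 2, 18) → max 18
(2, 18, 12) → max 18
(18, 12, 8) → max 18
(12, 8, 20) → max 20
2 windows satisfy the condition.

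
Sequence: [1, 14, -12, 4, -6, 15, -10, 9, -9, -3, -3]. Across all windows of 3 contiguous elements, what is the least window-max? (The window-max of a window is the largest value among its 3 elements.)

1 14 -12 → max 14
14 -12 4 → max 14
-12 4 -6 → max 4
4 -6 15 → max 15
-6 15 -10 → max 15
15 -10 9 → max 15
-10 9 -9 → max 9
9 -9 -3 → max 9
-9 -3 -3 → max -3
Least of these is -3.

-3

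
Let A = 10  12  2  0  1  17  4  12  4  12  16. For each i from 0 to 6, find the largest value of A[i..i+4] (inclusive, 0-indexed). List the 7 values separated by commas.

(10, 12, 2, 0, 1) → max 12
(12, 2, 0, 1, 17) → max 17
(2, 0, 1, 17, 4) → max 17
(0, 1, 17, 4, 12) → max 17
(1, 17, 4, 12, 4) → max 17
(17, 4, 12, 4, 12) → max 17
(4, 12, 4, 12, 16) → max 16

12, 17, 17, 17, 17, 17, 16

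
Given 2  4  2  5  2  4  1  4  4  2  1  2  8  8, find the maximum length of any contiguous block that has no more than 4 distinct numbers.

add 2: window [2] (1 distinct), len 1
add 4: window [2, 4] (2 distinct), len 2
add 2: window [2, 4, 2] (2 distinct), len 3
add 5: window [2, 4, 2, 5] (3 distinct), len 4
add 2: window [2, 4, 2, 5, 2] (3 distinct), len 5
add 4: window [2, 4, 2, 5, 2, 4] (3 distinct), len 6
add 1: window [2, 4, 2, 5, 2, 4, 1] (4 distinct), len 7
add 4: window [2, 4, 2, 5, 2, 4, 1, 4] (4 distinct), len 8
add 4: window [2, 4, 2, 5, 2, 4, 1, 4, 4] (4 distinct), len 9
add 2: window [2, 4, 2, 5, 2, 4, 1, 4, 4, 2] (4 distinct), len 10
add 1: window [2, 4, 2, 5, 2, 4, 1, 4, 4, 2, 1] (4 distinct), len 11
add 2: window [2, 4, 2, 5, 2, 4, 1, 4, 4, 2, 1, 2] (4 distinct), len 12
add 8: window [2, 4, 1, 4, 4, 2, 1, 2, 8] (4 distinct), len 9
add 8: window [2, 4, 1, 4, 4, 2, 1, 2, 8, 8] (4 distinct), len 10
Longest length with ≤4 distinct: 12.

12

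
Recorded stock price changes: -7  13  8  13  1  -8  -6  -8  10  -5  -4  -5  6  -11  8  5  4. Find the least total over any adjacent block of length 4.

-21

(-7, 13, 8, 13) → sum 27
(13, 8, 13, 1) → sum 35
(8, 13, 1, -8) → sum 14
(13, 1, -8, -6) → sum 0
(1, -8, -6, -8) → sum -21
(-8, -6, -8, 10) → sum -12
(-6, -8, 10, -5) → sum -9
(-8, 10, -5, -4) → sum -7
(10, -5, -4, -5) → sum -4
(-5, -4, -5, 6) → sum -8
(-4, -5, 6, -11) → sum -14
(-5, 6, -11, 8) → sum -2
(6, -11, 8, 5) → sum 8
(-11, 8, 5, 4) → sum 6
Least of these is -21.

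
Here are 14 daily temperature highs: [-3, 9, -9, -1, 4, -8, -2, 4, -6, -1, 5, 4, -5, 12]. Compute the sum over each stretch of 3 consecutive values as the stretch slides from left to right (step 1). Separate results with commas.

-3 9 -9 → sum -3
9 -9 -1 → sum -1
-9 -1 4 → sum -6
-1 4 -8 → sum -5
4 -8 -2 → sum -6
-8 -2 4 → sum -6
-2 4 -6 → sum -4
4 -6 -1 → sum -3
-6 -1 5 → sum -2
-1 5 4 → sum 8
5 4 -5 → sum 4
4 -5 12 → sum 11

-3, -1, -6, -5, -6, -6, -4, -3, -2, 8, 4, 11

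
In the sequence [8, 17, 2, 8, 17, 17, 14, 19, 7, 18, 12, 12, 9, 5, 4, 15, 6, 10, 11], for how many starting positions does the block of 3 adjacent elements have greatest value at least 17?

(8, 17, 2) → max 17  ≥ 17 ✓
(17, 2, 8) → max 17  ≥ 17 ✓
(2, 8, 17) → max 17  ≥ 17 ✓
(8, 17, 17) → max 17  ≥ 17 ✓
(17, 17, 14) → max 17  ≥ 17 ✓
(17, 14, 19) → max 19  ≥ 17 ✓
(14, 19, 7) → max 19  ≥ 17 ✓
(19, 7, 18) → max 19  ≥ 17 ✓
(7, 18, 12) → max 18  ≥ 17 ✓
(18, 12, 12) → max 18  ≥ 17 ✓
(12, 12, 9) → max 12
(12, 9, 5) → max 12
(9, 5, 4) → max 9
(5, 4, 15) → max 15
(4, 15, 6) → max 15
(15, 6, 10) → max 15
(6, 10, 11) → max 11
10 windows satisfy the condition.

10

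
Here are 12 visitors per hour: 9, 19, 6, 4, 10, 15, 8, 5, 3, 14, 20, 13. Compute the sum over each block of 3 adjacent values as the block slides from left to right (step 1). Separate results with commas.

34, 29, 20, 29, 33, 28, 16, 22, 37, 47

9 19 6 → sum 34
19 6 4 → sum 29
6 4 10 → sum 20
4 10 15 → sum 29
10 15 8 → sum 33
15 8 5 → sum 28
8 5 3 → sum 16
5 3 14 → sum 22
3 14 20 → sum 37
14 20 13 → sum 47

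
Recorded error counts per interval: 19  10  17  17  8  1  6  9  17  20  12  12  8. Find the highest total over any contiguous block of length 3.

(19, 10, 17) → sum 46
(10, 17, 17) → sum 44
(17, 17, 8) → sum 42
(17, 8, 1) → sum 26
(8, 1, 6) → sum 15
(1, 6, 9) → sum 16
(6, 9, 17) → sum 32
(9, 17, 20) → sum 46
(17, 20, 12) → sum 49
(20, 12, 12) → sum 44
(12, 12, 8) → sum 32
Highest of these is 49.

49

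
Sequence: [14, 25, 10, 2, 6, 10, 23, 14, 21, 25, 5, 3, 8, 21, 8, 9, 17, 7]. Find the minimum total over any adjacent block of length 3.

(14, 25, 10) → sum 49
(25, 10, 2) → sum 37
(10, 2, 6) → sum 18
(2, 6, 10) → sum 18
(6, 10, 23) → sum 39
(10, 23, 14) → sum 47
(23, 14, 21) → sum 58
(14, 21, 25) → sum 60
(21, 25, 5) → sum 51
(25, 5, 3) → sum 33
(5, 3, 8) → sum 16
(3, 8, 21) → sum 32
(8, 21, 8) → sum 37
(21, 8, 9) → sum 38
(8, 9, 17) → sum 34
(9, 17, 7) → sum 33
Minimum of these is 16.

16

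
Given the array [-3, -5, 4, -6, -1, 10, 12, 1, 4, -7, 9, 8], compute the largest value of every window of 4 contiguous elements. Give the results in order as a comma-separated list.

4, 4, 10, 12, 12, 12, 12, 9, 9

-3 -5 4 -6 → max 4
-5 4 -6 -1 → max 4
4 -6 -1 10 → max 10
-6 -1 10 12 → max 12
-1 10 12 1 → max 12
10 12 1 4 → max 12
12 1 4 -7 → max 12
1 4 -7 9 → max 9
4 -7 9 8 → max 9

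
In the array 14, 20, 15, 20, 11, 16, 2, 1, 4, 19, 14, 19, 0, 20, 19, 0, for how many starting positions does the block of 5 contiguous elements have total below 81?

(14, 20, 15, 20, 11) → sum 80  < 81 ✓
(20, 15, 20, 11, 16) → sum 82
(15, 20, 11, 16, 2) → sum 64  < 81 ✓
(20, 11, 16, 2, 1) → sum 50  < 81 ✓
(11, 16, 2, 1, 4) → sum 34  < 81 ✓
(16, 2, 1, 4, 19) → sum 42  < 81 ✓
(2, 1, 4, 19, 14) → sum 40  < 81 ✓
(1, 4, 19, 14, 19) → sum 57  < 81 ✓
(4, 19, 14, 19, 0) → sum 56  < 81 ✓
(19, 14, 19, 0, 20) → sum 72  < 81 ✓
(14, 19, 0, 20, 19) → sum 72  < 81 ✓
(19, 0, 20, 19, 0) → sum 58  < 81 ✓
11 windows satisfy the condition.

11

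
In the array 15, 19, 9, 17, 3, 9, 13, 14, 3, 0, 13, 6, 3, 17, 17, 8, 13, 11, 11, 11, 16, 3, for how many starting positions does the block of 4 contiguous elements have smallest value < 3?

15 19 9 17 → min 9
19 9 17 3 → min 3
9 17 3 9 → min 3
17 3 9 13 → min 3
3 9 13 14 → min 3
9 13 14 3 → min 3
13 14 3 0 → min 0  < 3 ✓
14 3 0 13 → min 0  < 3 ✓
3 0 13 6 → min 0  < 3 ✓
0 13 6 3 → min 0  < 3 ✓
13 6 3 17 → min 3
6 3 17 17 → min 3
3 17 17 8 → min 3
17 17 8 13 → min 8
17 8 13 11 → min 8
8 13 11 11 → min 8
13 11 11 11 → min 11
11 11 11 16 → min 11
11 11 16 3 → min 3
4 windows satisfy the condition.

4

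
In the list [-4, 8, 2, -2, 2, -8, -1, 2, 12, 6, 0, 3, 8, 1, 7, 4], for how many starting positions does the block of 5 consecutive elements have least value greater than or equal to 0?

-4 8 2 -2 2 → min -4
8 2 -2 2 -8 → min -8
2 -2 2 -8 -1 → min -8
-2 2 -8 -1 2 → min -8
2 -8 -1 2 12 → min -8
-8 -1 2 12 6 → min -8
-1 2 12 6 0 → min -1
2 12 6 0 3 → min 0  ≥ 0 ✓
12 6 0 3 8 → min 0  ≥ 0 ✓
6 0 3 8 1 → min 0  ≥ 0 ✓
0 3 8 1 7 → min 0  ≥ 0 ✓
3 8 1 7 4 → min 1  ≥ 0 ✓
5 windows satisfy the condition.

5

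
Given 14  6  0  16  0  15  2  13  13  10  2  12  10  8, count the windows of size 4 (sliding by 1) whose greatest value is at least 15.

(14, 6, 0, 16) → max 16  ≥ 15 ✓
(6, 0, 16, 0) → max 16  ≥ 15 ✓
(0, 16, 0, 15) → max 16  ≥ 15 ✓
(16, 0, 15, 2) → max 16  ≥ 15 ✓
(0, 15, 2, 13) → max 15  ≥ 15 ✓
(15, 2, 13, 13) → max 15  ≥ 15 ✓
(2, 13, 13, 10) → max 13
(13, 13, 10, 2) → max 13
(13, 10, 2, 12) → max 13
(10, 2, 12, 10) → max 12
(2, 12, 10, 8) → max 12
6 windows satisfy the condition.

6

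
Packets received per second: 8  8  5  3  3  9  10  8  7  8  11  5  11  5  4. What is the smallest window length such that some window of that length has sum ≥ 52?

6

add 8: running sum 8 < 52
add 8: running sum 16 < 52
add 5: running sum 21 < 52
add 3: running sum 24 < 52
add 3: running sum 27 < 52
add 9: running sum 36 < 52
add 10: running sum 46 < 52
end 7: [8, 8, 5, 3, 3, 9, 10, 8] sum 54, len 8
end 8: [8, 5, 3, 3, 9, 10, 8, 7] sum 53, len 8
end 9: [5, 3, 3, 9, 10, 8, 7, 8] sum 53, len 8
end 10: [9, 10, 8, 7, 8, 11] sum 53, len 6
end 11: [9, 10, 8, 7, 8, 11, 5] sum 58, len 7
end 12: [10, 8, 7, 8, 11, 5, 11] sum 60, len 7
end 13: [8, 7, 8, 11, 5, 11, 5] sum 55, len 7
end 14: [8, 7, 8, 11, 5, 11, 5, 4] sum 59, len 8
Shortest qualifying length: 6.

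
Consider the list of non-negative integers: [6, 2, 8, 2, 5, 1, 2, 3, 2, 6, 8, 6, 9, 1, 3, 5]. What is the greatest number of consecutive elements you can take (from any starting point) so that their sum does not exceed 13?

→ 6: sum 6, len 1
→ 2: sum 8, len 2
→ 8 (dropped 6): sum 10, len 2
→ 2: sum 12, len 3
→ 5 (dropped 2, 8): sum 7, len 2
→ 1: sum 8, len 3
→ 2: sum 10, len 4
→ 3: sum 13, len 5
→ 2 (dropped 2): sum 13, len 5
→ 6 (dropped 5, 1): sum 13, len 4
→ 8 (dropped 2, 3, 2, 6): sum 8, len 1
→ 6 (dropped 8): sum 6, len 1
→ 9 (dropped 6): sum 9, len 1
→ 1: sum 10, len 2
→ 3: sum 13, len 3
→ 5 (dropped 9): sum 9, len 3
Longest length seen: 5.

5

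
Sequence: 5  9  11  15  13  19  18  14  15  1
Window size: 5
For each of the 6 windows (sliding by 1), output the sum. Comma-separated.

Sliding a size-5 window across the 10 values:
(5, 9, 11, 15, 13) → sum 53
(9, 11, 15, 13, 19) → sum 67
(11, 15, 13, 19, 18) → sum 76
(15, 13, 19, 18, 14) → sum 79
(13, 19, 18, 14, 15) → sum 79
(19, 18, 14, 15, 1) → sum 67

53, 67, 76, 79, 79, 67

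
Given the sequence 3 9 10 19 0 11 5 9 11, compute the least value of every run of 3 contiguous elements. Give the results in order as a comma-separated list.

3, 9, 0, 0, 0, 5, 5

Sliding a size-3 window across the 9 values:
[3, 9, 10] → min 3
[9, 10, 19] → min 9
[10, 19, 0] → min 0
[19, 0, 11] → min 0
[0, 11, 5] → min 0
[11, 5, 9] → min 5
[5, 9, 11] → min 5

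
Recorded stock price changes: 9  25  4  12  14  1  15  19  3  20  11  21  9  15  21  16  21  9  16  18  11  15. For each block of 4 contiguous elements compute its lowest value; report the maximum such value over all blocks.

15

[9, 25, 4, 12] → min 4
[25, 4, 12, 14] → min 4
[4, 12, 14, 1] → min 1
[12, 14, 1, 15] → min 1
[14, 1, 15, 19] → min 1
[1, 15, 19, 3] → min 1
[15, 19, 3, 20] → min 3
[19, 3, 20, 11] → min 3
[3, 20, 11, 21] → min 3
[20, 11, 21, 9] → min 9
[11, 21, 9, 15] → min 9
[21, 9, 15, 21] → min 9
[9, 15, 21, 16] → min 9
[15, 21, 16, 21] → min 15
[21, 16, 21, 9] → min 9
[16, 21, 9, 16] → min 9
[21, 9, 16, 18] → min 9
[9, 16, 18, 11] → min 9
[16, 18, 11, 15] → min 11
Maximum of these is 15.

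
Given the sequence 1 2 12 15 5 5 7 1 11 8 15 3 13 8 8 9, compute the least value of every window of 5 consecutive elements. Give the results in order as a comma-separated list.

[1, 2, 12, 15, 5] → min 1
[2, 12, 15, 5, 5] → min 2
[12, 15, 5, 5, 7] → min 5
[15, 5, 5, 7, 1] → min 1
[5, 5, 7, 1, 11] → min 1
[5, 7, 1, 11, 8] → min 1
[7, 1, 11, 8, 15] → min 1
[1, 11, 8, 15, 3] → min 1
[11, 8, 15, 3, 13] → min 3
[8, 15, 3, 13, 8] → min 3
[15, 3, 13, 8, 8] → min 3
[3, 13, 8, 8, 9] → min 3

1, 2, 5, 1, 1, 1, 1, 1, 3, 3, 3, 3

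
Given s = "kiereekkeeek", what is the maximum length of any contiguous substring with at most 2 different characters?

[k] 1 distinct, len 1
[k, i] 2 distinct, len 2
[i, e] 2 distinct, len 2
[e, r] 2 distinct, len 2
[e, r, e] 2 distinct, len 3
[e, r, e, e] 2 distinct, len 4
[e, e, k] 2 distinct, len 3
[e, e, k, k] 2 distinct, len 4
[e, e, k, k, e] 2 distinct, len 5
[e, e, k, k, e, e] 2 distinct, len 6
[e, e, k, k, e, e, e] 2 distinct, len 7
[e, e, k, k, e, e, e, k] 2 distinct, len 8
Longest length with ≤2 distinct: 8.

8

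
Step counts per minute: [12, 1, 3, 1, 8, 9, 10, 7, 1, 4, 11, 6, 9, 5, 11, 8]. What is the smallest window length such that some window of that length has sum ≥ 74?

11

add 12: running sum 12 < 74
add 1: running sum 13 < 74
add 3: running sum 16 < 74
add 1: running sum 17 < 74
add 8: running sum 25 < 74
add 9: running sum 34 < 74
add 10: running sum 44 < 74
add 7: running sum 51 < 74
add 1: running sum 52 < 74
add 4: running sum 56 < 74
add 11: running sum 67 < 74
add 6: running sum 73 < 74
end 12: [12, 1, 3, 1, 8, 9, 10, 7, 1, 4, 11, 6, 9] sum 82, len 13
end 13: [3, 1, 8, 9, 10, 7, 1, 4, 11, 6, 9, 5] sum 74, len 12
end 14: [8, 9, 10, 7, 1, 4, 11, 6, 9, 5, 11] sum 81, len 11
end 15: [9, 10, 7, 1, 4, 11, 6, 9, 5, 11, 8] sum 81, len 11
Shortest qualifying length: 11.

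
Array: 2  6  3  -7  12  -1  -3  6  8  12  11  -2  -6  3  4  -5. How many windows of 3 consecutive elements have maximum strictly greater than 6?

8

(2, 6, 3) → max 6
(6, 3, -7) → max 6
(3, -7, 12) → max 12  > 6 ✓
(-7, 12, -1) → max 12  > 6 ✓
(12, -1, -3) → max 12  > 6 ✓
(-1, -3, 6) → max 6
(-3, 6, 8) → max 8  > 6 ✓
(6, 8, 12) → max 12  > 6 ✓
(8, 12, 11) → max 12  > 6 ✓
(12, 11, -2) → max 12  > 6 ✓
(11, -2, -6) → max 11  > 6 ✓
(-2, -6, 3) → max 3
(-6, 3, 4) → max 4
(3, 4, -5) → max 4
8 windows satisfy the condition.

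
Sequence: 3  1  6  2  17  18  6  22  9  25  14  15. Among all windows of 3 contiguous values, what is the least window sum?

9

(3, 1, 6) → sum 10
(1, 6, 2) → sum 9
(6, 2, 17) → sum 25
(2, 17, 18) → sum 37
(17, 18, 6) → sum 41
(18, 6, 22) → sum 46
(6, 22, 9) → sum 37
(22, 9, 25) → sum 56
(9, 25, 14) → sum 48
(25, 14, 15) → sum 54
Least of these is 9.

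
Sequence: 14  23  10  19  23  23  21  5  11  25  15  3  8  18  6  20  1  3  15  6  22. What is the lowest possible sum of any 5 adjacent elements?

45

[14, 23, 10, 19, 23] → sum 89
[23, 10, 19, 23, 23] → sum 98
[10, 19, 23, 23, 21] → sum 96
[19, 23, 23, 21, 5] → sum 91
[23, 23, 21, 5, 11] → sum 83
[23, 21, 5, 11, 25] → sum 85
[21, 5, 11, 25, 15] → sum 77
[5, 11, 25, 15, 3] → sum 59
[11, 25, 15, 3, 8] → sum 62
[25, 15, 3, 8, 18] → sum 69
[15, 3, 8, 18, 6] → sum 50
[3, 8, 18, 6, 20] → sum 55
[8, 18, 6, 20, 1] → sum 53
[18, 6, 20, 1, 3] → sum 48
[6, 20, 1, 3, 15] → sum 45
[20, 1, 3, 15, 6] → sum 45
[1, 3, 15, 6, 22] → sum 47
Lowest of these is 45.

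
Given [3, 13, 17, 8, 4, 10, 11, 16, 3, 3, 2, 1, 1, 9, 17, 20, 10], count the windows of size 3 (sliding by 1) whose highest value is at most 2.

1

(3, 13, 17) → max 17
(13, 17, 8) → max 17
(17, 8, 4) → max 17
(8, 4, 10) → max 10
(4, 10, 11) → max 11
(10, 11, 16) → max 16
(11, 16, 3) → max 16
(16, 3, 3) → max 16
(3, 3, 2) → max 3
(3, 2, 1) → max 3
(2, 1, 1) → max 2  ≤ 2 ✓
(1, 1, 9) → max 9
(1, 9, 17) → max 17
(9, 17, 20) → max 20
(17, 20, 10) → max 20
1 window satisfy the condition.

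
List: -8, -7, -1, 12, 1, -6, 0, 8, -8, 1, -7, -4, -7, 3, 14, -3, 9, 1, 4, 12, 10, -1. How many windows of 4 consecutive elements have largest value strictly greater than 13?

[-8, -7, -1, 12] → max 12
[-7, -1, 12, 1] → max 12
[-1, 12, 1, -6] → max 12
[12, 1, -6, 0] → max 12
[1, -6, 0, 8] → max 8
[-6, 0, 8, -8] → max 8
[0, 8, -8, 1] → max 8
[8, -8, 1, -7] → max 8
[-8, 1, -7, -4] → max 1
[1, -7, -4, -7] → max 1
[-7, -4, -7, 3] → max 3
[-4, -7, 3, 14] → max 14  > 13 ✓
[-7, 3, 14, -3] → max 14  > 13 ✓
[3, 14, -3, 9] → max 14  > 13 ✓
[14, -3, 9, 1] → max 14  > 13 ✓
[-3, 9, 1, 4] → max 9
[9, 1, 4, 12] → max 12
[1, 4, 12, 10] → max 12
[4, 12, 10, -1] → max 12
4 windows satisfy the condition.

4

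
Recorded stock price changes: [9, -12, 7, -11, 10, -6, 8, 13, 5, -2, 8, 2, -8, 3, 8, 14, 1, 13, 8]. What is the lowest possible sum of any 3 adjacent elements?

(9, -12, 7) → sum 4
(-12, 7, -11) → sum -16
(7, -11, 10) → sum 6
(-11, 10, -6) → sum -7
(10, -6, 8) → sum 12
(-6, 8, 13) → sum 15
(8, 13, 5) → sum 26
(13, 5, -2) → sum 16
(5, -2, 8) → sum 11
(-2, 8, 2) → sum 8
(8, 2, -8) → sum 2
(2, -8, 3) → sum -3
(-8, 3, 8) → sum 3
(3, 8, 14) → sum 25
(8, 14, 1) → sum 23
(14, 1, 13) → sum 28
(1, 13, 8) → sum 22
Lowest of these is -16.

-16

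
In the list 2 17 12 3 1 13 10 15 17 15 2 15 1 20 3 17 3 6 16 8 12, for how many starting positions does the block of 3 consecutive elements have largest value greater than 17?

3

2 17 12 → max 17
17 12 3 → max 17
12 3 1 → max 12
3 1 13 → max 13
1 13 10 → max 13
13 10 15 → max 15
10 15 17 → max 17
15 17 15 → max 17
17 15 2 → max 17
15 2 15 → max 15
2 15 1 → max 15
15 1 20 → max 20  > 17 ✓
1 20 3 → max 20  > 17 ✓
20 3 17 → max 20  > 17 ✓
3 17 3 → max 17
17 3 6 → max 17
3 6 16 → max 16
6 16 8 → max 16
16 8 12 → max 16
3 windows satisfy the condition.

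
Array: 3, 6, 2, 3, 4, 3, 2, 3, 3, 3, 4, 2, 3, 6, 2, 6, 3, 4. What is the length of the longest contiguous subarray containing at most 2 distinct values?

5

add 3: window [3] (1 distinct), len 1
add 6: window [3, 6] (2 distinct), len 2
add 2: window [6, 2] (2 distinct), len 2
add 3: window [2, 3] (2 distinct), len 2
add 4: window [3, 4] (2 distinct), len 2
add 3: window [3, 4, 3] (2 distinct), len 3
add 2: window [3, 2] (2 distinct), len 2
add 3: window [3, 2, 3] (2 distinct), len 3
add 3: window [3, 2, 3, 3] (2 distinct), len 4
add 3: window [3, 2, 3, 3, 3] (2 distinct), len 5
add 4: window [3, 3, 3, 4] (2 distinct), len 4
add 2: window [4, 2] (2 distinct), len 2
add 3: window [2, 3] (2 distinct), len 2
add 6: window [3, 6] (2 distinct), len 2
add 2: window [6, 2] (2 distinct), len 2
add 6: window [6, 2, 6] (2 distinct), len 3
add 3: window [6, 3] (2 distinct), len 2
add 4: window [3, 4] (2 distinct), len 2
Longest length with ≤2 distinct: 5.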